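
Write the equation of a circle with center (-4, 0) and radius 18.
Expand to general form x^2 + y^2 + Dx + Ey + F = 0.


(x+ 4)^2 + (y-0)^2 = 18^2
D = -2h = 8, E = -2k = 0
F = h^2+k^2-r^2 = 16+0-324 = -308

x^2 + y^2 + 8x - 308 = 0


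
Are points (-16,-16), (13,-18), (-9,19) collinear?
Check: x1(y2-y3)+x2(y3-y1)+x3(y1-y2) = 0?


-16*(-18-19) + 13*(19+ 16) - 9*(-16+ 18)
= 592 + 455 - 18 = 1029

No, not collinear (determinant = 1029)


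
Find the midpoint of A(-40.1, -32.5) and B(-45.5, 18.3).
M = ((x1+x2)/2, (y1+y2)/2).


Mx = (-40.1 - 45.5)/2 = -85.6/2 = -42.8000
My = (-32.5 + 18.3)/2 = -14.2/2 = -7.1000

(-42.8000, -7.1000)


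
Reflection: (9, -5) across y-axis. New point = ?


Reflection rule for y-axis: (-x, y)
(9, -5) -> (-9, -5)

(-9, -5)


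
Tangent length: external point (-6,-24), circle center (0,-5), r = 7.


d = sqrt((-6-0)^2 + (-24+ 5)^2) = sqrt(36+361) = 19.9249
L = sqrt(397.0000 - 49) = sqrt(348.0000) = 18.6548

18.6548


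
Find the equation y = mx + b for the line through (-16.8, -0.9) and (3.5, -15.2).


m = (-14.3)/(20.3) = -0.7044
b = y1 - m*x1 = -0.9 - (-14.3*(-16.8))/(20.3) = -0.9 - 11.8345 = -12.7345

y = -0.7044x - 12.7345


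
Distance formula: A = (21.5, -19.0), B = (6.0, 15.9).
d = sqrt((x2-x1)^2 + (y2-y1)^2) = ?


dx = 6.0 - 21.5 = -15.5
dy = 15.9 + 19.0 = 34.9
d = sqrt(240.25 + 1218.01) = sqrt(1458.26) = 38.1872

38.1872


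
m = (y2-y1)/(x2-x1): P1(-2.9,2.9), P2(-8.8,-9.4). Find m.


dy = -9.4 - 2.9 = -12.3
dx = -8.8 + 2.9 = -5.9
m = -12.3/(-5.9) = 2.0847

m = 2.0847


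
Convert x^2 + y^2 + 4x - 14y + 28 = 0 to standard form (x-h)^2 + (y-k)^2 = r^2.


h = -D/2 = -4/2 = -2
k = -E/2 = 14/2 = 7
r^2 = h^2 + k^2 - F = 4 + 49 - 28 = 25
r = 5

Center (-2, 7), radius = 5


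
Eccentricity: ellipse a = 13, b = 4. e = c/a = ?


c = sqrt(169-16) = sqrt(153) = 12.3693
e = c/a = sqrt(153)/13 = 0.9515

e = 0.9515


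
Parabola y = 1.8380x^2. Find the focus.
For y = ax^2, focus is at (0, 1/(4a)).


a = 1.8380
4a = 7.3520
focus = (0, 1/7.3520) = (0, 0.1360)

Focus = (0, 0.1360)


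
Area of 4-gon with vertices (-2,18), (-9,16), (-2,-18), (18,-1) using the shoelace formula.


sum(xi*y_{i+1}) = -2*16 - 9*(-18) - 2*(-1) + 18*18 = 456
sum(yi*x_{i+1}) = 18*(-9) + 16*(-2) - 18*18 - 1*(-2) = -516
Area = |456 + 516|/2 = 972/2 = 486.0000

486.0000 sq units


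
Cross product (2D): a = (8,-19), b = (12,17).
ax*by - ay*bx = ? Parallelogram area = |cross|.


cross = 8*17 + 19*12 = 136 + 228 = 364
Parallelogram area = |364| = 364

cross = 364, parallelogram area = 364


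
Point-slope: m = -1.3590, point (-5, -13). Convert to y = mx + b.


y + 13 = -1.3590(x + 5)
y = -1.3590x - 13 + 1.3590*(-5)
y = -1.3590x - 19.7950

y = -1.3590x - 19.7950


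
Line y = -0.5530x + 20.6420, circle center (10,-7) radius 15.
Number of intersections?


Substitute y = -0.5530x + 20.6420: (x-10)^2 + (-0.5530x+20.6420+ 7)^2 = 225
Expand to Ax^2 + Bx + C = 0, where b-k = 27.642
A = 1+m^2 = 1.305809
B = 2(m(b-k) - h) = 2(-0.5530*27.642 - 10) = -50.572052
C = h^2 + (b-k)^2 - r^2 = 100 + 764.080164 - 225 = 639.080164
disc = B^2-4AC = 2557.5324 - 3338.0665 = -780.5341
disc < 0

0 intersection points


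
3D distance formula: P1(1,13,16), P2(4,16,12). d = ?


dx=3, dy=3, dz=-4
d = sqrt(9+9+16) = sqrt(34) = 5.8310

5.8310


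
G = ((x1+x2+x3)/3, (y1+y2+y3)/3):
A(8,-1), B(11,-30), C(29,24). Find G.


Gx = (8+11+29)/3 = 48/3 = 16.0000
Gy = (-1- 30+24)/3 = -7/3 = -2.3333

G = (16.0000, -2.3333)


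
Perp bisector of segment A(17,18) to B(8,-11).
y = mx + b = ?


Midpoint = (12.5, 3.5)
Slope of AB = dy/dx = -29/(-9) = 3.2222
Perp slope = -dx/dy = -9/29 = -0.3103
b = My - (perp slope)*Mx = 3.5 + (-9*12.5)/(-29) = 3.5 + 3.8793 = 7.3793

y = -0.3103x + 7.3793


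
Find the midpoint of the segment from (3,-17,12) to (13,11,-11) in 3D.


Mx = (3+13)/2 = 8.0000
My = (-17+11)/2 = -3.0000
Mz = (12- 11)/2 = 0.5000

M = (8.0000, -3.0000, 0.5000)


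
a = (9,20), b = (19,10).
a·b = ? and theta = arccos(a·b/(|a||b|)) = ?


a·b = 9*19 + 20*10 = 171 + 200 = 371
|a| = sqrt(81+400) = 21.9317
|b| = sqrt(361+100) = 21.4709
cos(theta) = 371/(sqrt(481)*sqrt(461)) = 371/sqrt(221741) = 0.787863
theta = arccos(371/sqrt(221741)) = 38.0137 degrees

a·b = 371, theta = 38.0137 deg


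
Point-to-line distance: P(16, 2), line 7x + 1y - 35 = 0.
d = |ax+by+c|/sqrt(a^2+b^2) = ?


|7*16 + 1*2 - 35| = |79| = 79
sqrt(49 + 1) = sqrt(50) = 7.0711
d = 79/sqrt(50) = 11.1723

11.1723


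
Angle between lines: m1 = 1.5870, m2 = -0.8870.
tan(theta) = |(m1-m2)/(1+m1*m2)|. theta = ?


m1-m2 = 2.474
1+m1*m2 = -0.407669
tan(theta) = |2.474/(-0.407669)| = 6.068649
theta = arctan(|2.474/(-0.407669)|) = 80.6428 degrees (acute angle)

80.6428 degrees


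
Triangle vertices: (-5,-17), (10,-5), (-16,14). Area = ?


-5*(-5-14) = 95
10*(14+ 17) = 310
-16*(-17+ 5) = 192
sum = 597
Area = |597|/2 = 298.5000

298.5000 sq units


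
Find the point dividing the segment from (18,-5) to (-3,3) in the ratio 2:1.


Px = (2*(-3) + 1*18)/3 = 12/3 = 4.0000
Py = (2*3 + 1*(-5))/3 = 1/3 = 0.3333

P = (4.0000, 0.3333)


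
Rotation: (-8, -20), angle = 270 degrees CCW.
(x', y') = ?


cos(270) = 0, sin(270) = -1
x' = -8*0 + 20*(-1) = -20
y' = -8*(-1) - 20*0 = 8

(-20, 8)


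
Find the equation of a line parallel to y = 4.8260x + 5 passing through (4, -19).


Parallel lines have equal slopes.
m2 = 4.8260
b2 = -19 - 4.8260*4 = -38.3040

y = 4.8260x - 38.3040


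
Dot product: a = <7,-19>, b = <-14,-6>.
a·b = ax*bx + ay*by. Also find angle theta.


a·b = 7*(-14) - 19*(-6) = -98 + 114 = 16
|a| = sqrt(49+361) = 20.2485
|b| = sqrt(196+36) = 15.2315
cos(theta) = 16/(sqrt(410)*sqrt(232)) = 16/sqrt(95120) = 0.051878
theta = arccos(16/sqrt(95120)) = 87.0263 degrees

a·b = 16, theta = 87.0263 deg


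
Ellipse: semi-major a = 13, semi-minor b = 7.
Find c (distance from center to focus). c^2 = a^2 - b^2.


c^2 = 13^2 - 7^2 = 169 - 49 = 120
c = sqrt(120) = 10.9545

c = 10.9545


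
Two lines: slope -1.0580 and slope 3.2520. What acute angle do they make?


m1-m2 = -4.31
1+m1*m2 = -2.440616
tan(theta) = |-4.31/(-2.440616)| = 1.765948
theta = arctan(|-4.31/(-2.440616)|) = 60.4785 degrees (acute angle)

60.4785 degrees


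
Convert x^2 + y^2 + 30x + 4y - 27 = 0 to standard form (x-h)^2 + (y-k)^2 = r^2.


h = -D/2 = -30/2 = -15
k = -E/2 = -4/2 = -2
r^2 = h^2 + k^2 - F = 225 + 4 + 27 = 256
r = 16

Center (-15, -2), radius = 16


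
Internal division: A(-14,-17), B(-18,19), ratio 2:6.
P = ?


Px = (2*(-18) + 6*(-14))/8 = -120/8 = -15.0000
Py = (2*19 + 6*(-17))/8 = -64/8 = -8.0000

P = (-15.0000, -8.0000)


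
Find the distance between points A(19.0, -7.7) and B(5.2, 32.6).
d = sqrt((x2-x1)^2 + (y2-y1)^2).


dx = 5.2 - 19.0 = -13.8
dy = 32.6 + 7.7 = 40.3
d = sqrt(190.44 + 1624.09) = sqrt(1814.53) = 42.5973

42.5973


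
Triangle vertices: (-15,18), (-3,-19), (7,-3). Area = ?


-15*(-19+ 3) = 240
-3*(-3-18) = 63
7*(18+ 19) = 259
sum = 562
Area = |562|/2 = 281.0000

281.0000 sq units


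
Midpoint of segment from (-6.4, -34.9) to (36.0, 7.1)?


Mx = (-6.4 + 36.0)/2 = 29.6/2 = 14.8000
My = (-34.9 + 7.1)/2 = -27.8/2 = -13.9000

(14.8000, -13.9000)


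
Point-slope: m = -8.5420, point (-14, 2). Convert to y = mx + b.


y - 2 = -8.5420(x + 14)
y = -8.5420x + 2 + 8.5420*(-14)
y = -8.5420x - 117.5880

y = -8.5420x - 117.5880


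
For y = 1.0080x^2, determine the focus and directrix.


a = 1.0080
1/(4a) = 0.2480
Focus = (0, 0.2480)
Directrix: y = -0.2480

Focus = (0, 0.2480), Directrix: y = -0.2480


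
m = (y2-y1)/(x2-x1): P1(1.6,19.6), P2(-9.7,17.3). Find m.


dy = 17.3 - 19.6 = -2.3
dx = -9.7 - 1.6 = -11.3
m = -2.3/(-11.3) = 0.2035

m = 0.2035


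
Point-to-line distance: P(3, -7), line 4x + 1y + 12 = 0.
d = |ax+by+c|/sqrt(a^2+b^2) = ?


|4*3 + 1*(-7) + 12| = |17| = 17
sqrt(16 + 1) = sqrt(17) = 4.1231
d = 17/sqrt(17) = 4.1231

4.1231


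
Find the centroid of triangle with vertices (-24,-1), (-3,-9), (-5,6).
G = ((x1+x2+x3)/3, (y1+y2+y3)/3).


Gx = (-24- 3- 5)/3 = -32/3 = -10.6667
Gy = (-1- 9+6)/3 = -4/3 = -1.3333

G = (-10.6667, -1.3333)


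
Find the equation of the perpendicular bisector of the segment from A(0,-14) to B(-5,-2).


Midpoint = (-2.5, -8)
Slope of AB = dy/dx = 12/(-5) = -2.4000
Perp slope = -dx/dy = 5/12 = 0.4167
b = My - (perp slope)*Mx = -8 + (-5*(-2.5))/12 = -8 + 1.0417 = -6.9583

y = 0.4167x - 6.9583


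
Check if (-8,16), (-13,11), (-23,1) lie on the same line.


-8*(11-1) - 13*(1-16) - 23*(16-11)
= -80 + 195 - 115 = 0

Yes, collinear (determinant = 0)


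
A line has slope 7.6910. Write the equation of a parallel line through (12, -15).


Parallel lines have equal slopes.
m2 = 7.6910
b2 = -15 - 7.6910*12 = -107.2920

y = 7.6910x - 107.2920


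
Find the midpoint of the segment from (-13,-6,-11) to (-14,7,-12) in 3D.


Mx = (-13- 14)/2 = -13.5000
My = (-6+7)/2 = 0.5000
Mz = (-11- 12)/2 = -11.5000

M = (-13.5000, 0.5000, -11.5000)


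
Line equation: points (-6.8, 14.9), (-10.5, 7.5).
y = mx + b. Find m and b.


m = (-7.4)/(-3.7) = 2.0000
b = y1 - m*x1 = 14.9 - (-7.4*(-6.8))/(-3.7) = 14.9 + 13.6000 = 28.5000

y = 2.0000x + 28.5000


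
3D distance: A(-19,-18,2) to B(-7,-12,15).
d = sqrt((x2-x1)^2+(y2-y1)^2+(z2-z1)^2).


dx=12, dy=6, dz=13
d = sqrt(144+36+169) = sqrt(349) = 18.6815

18.6815


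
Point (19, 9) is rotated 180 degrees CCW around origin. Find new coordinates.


cos(180) = -1, sin(180) = 0
x' = 19*(-1) - 9*0 = -19
y' = 19*0 + 9*(-1) = -9

(-19, -9)


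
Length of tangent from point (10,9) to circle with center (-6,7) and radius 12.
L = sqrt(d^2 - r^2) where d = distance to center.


d = sqrt((10+ 6)^2 + (9-7)^2) = sqrt(256+4) = 16.1245
L = sqrt(260.0000 - 144) = sqrt(116.0000) = 10.7703

10.7703


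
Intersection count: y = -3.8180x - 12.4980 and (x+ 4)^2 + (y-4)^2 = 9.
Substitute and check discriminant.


Substitute y = -3.8180x - 12.4980: (x+ 4)^2 + (-3.8180x- 12.4980-4)^2 = 9
Expand to Ax^2 + Bx + C = 0, where b-k = -16.498
A = 1+m^2 = 15.577124
B = 2(m(b-k) - h) = 2(-3.8180*(-16.498) + 4) = 133.978728
C = h^2 + (b-k)^2 - r^2 = 16 + 272.184004 - 9 = 279.184004
disc = B^2-4AC = 17950.2996 - 17395.5354 = 554.7642
disc > 0

2 intersection points


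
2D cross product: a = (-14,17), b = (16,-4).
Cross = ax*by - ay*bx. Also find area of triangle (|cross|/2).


cross = -14*(-4) - 17*16 = 56 - 272 = -216
Triangle area = |-216|/2 = 216/2 = 108.0000

cross = -216, triangle area = 108.0000


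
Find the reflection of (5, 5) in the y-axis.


Reflection rule for y-axis: (-x, y)
(5, 5) -> (-5, 5)

(-5, 5)


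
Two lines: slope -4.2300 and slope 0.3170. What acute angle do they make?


m1-m2 = -4.547
1+m1*m2 = -0.34091
tan(theta) = |-4.547/(-0.34091)| = 13.337831
theta = arctan(|-4.547/(-0.34091)|) = 85.7123 degrees (acute angle)

85.7123 degrees


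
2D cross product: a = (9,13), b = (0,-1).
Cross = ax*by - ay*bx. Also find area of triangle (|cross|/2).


cross = 9*(-1) - 13*0 = -9 - 0 = -9
Triangle area = |-9|/2 = 9/2 = 4.5000

cross = -9, triangle area = 4.5000


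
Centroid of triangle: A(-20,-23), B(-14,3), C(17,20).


Gx = (-20- 14+17)/3 = -17/3 = -5.6667
Gy = (-23+3+20)/3 = 0/3 = 0

G = (-5.6667, 0)


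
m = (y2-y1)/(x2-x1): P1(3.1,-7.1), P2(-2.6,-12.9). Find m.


dy = -12.9 + 7.1 = -5.8
dx = -2.6 - 3.1 = -5.7
m = -5.8/(-5.7) = 1.0175

m = 1.0175


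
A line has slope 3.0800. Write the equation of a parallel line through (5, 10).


Parallel lines have equal slopes.
m2 = 3.0800
b2 = 10 - 3.0800*5 = -5.4000

y = 3.0800x - 5.4000


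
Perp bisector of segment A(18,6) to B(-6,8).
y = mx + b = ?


Midpoint = (6, 7)
Slope of AB = dy/dx = 2/(-24) = -0.0833
Perp slope = -dx/dy = 24/2 = 12.0000
b = My - (perp slope)*Mx = 7 + (-24*6)/2 = 7 - 72.0000 = -65.0000

y = 12.0000x - 65.0000


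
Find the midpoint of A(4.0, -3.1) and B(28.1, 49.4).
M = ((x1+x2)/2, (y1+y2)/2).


Mx = (4.0 + 28.1)/2 = 32.1/2 = 16.0500
My = (-3.1 + 49.4)/2 = 46.3/2 = 23.1500

(16.0500, 23.1500)


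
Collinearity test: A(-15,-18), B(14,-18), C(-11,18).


-15*(-18-18) + 14*(18+ 18) - 11*(-18+ 18)
= 540 + 504 + 0 = 1044

No, not collinear (determinant = 1044)


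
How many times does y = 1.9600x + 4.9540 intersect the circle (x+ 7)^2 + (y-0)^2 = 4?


Substitute y = 1.9600x + 4.9540: (x+ 7)^2 + (1.9600x+4.9540-0)^2 = 4
Expand to Ax^2 + Bx + C = 0, where b-k = 4.954
A = 1+m^2 = 4.8416
B = 2(m(b-k) - h) = 2(1.9600*4.954 + 7) = 33.41968
C = h^2 + (b-k)^2 - r^2 = 49 + 24.542116 - 4 = 69.542116
disc = B^2-4AC = 1116.8750 - 1346.7804 = -229.9054
disc < 0

0 intersection points


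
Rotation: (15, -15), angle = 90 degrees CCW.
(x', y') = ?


cos(90) = 0, sin(90) = 1
x' = 15*0 + 15*1 = 15
y' = 15*1 - 15*0 = 15

(15, 15)


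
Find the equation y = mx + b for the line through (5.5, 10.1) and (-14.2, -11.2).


m = (-21.3)/(-19.7) = 1.0812
b = y1 - m*x1 = 10.1 - (-21.3*5.5)/(-19.7) = 10.1 - 5.9467 = 4.1533

y = 1.0812x + 4.1533


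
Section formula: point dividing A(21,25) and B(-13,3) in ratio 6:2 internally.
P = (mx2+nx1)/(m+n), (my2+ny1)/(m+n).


Px = (6*(-13) + 2*21)/8 = -36/8 = -4.5000
Py = (6*3 + 2*25)/8 = 68/8 = 8.5000

P = (-4.5000, 8.5000)


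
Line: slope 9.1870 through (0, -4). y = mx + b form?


y + 4 = 9.1870(x - 0)
y = 9.1870x - 4 - 9.1870*0
y = 9.1870x - 4.0000

y = 9.1870x - 4.0000


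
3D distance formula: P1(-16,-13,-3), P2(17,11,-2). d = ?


dx=33, dy=24, dz=1
d = sqrt(1089+576+1) = sqrt(1666) = 40.8167

40.8167


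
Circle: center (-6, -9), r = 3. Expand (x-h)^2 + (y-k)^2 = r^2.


(x+ 6)^2 + (y+ 9)^2 = 3^2
D = -2h = 12, E = -2k = 18
F = h^2+k^2-r^2 = 36+81-9 = 108

x^2 + y^2 + 12x + 18y + 108 = 0


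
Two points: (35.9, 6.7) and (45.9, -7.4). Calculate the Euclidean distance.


dx = 45.9 - 35.9 = 10.0
dy = -7.4 - 6.7 = -14.1
d = sqrt(100.0 + 198.81) = sqrt(298.81) = 17.2861

17.2861


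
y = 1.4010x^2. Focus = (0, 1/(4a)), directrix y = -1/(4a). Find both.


a = 1.4010
1/(4a) = 0.1784
Focus = (0, 0.1784)
Directrix: y = -0.1784

Focus = (0, 0.1784), Directrix: y = -0.1784


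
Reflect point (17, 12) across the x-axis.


Reflection rule for x-axis: (x, -y)
(17, 12) -> (17, -12)

(17, -12)


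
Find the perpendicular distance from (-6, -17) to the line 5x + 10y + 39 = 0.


|5*(-6) + 10*(-17) + 39| = |-161| = 161
sqrt(25 + 100) = sqrt(125) = 11.1803
d = 161/sqrt(125) = 14.4003

14.4003


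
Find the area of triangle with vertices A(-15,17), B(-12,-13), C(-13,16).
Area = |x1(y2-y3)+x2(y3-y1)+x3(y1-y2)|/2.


-15*(-13-16) = 435
-12*(16-17) = 12
-13*(17+ 13) = -390
sum = 57
Area = |57|/2 = 28.5000

28.5000 sq units


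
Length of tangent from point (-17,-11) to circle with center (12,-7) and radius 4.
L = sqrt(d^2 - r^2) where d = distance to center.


d = sqrt((-17-12)^2 + (-11+ 7)^2) = sqrt(841+16) = 29.2746
L = sqrt(857.0000 - 16) = sqrt(841.0000) = 29.0000

29.0000


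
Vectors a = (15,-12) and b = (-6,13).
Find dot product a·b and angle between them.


a·b = 15*(-6) - 12*13 = -90 - 156 = -246
|a| = sqrt(225+144) = 19.2094
|b| = sqrt(36+169) = 14.3178
cos(theta) = -246/(sqrt(369)*sqrt(205)) = -246/sqrt(75645) = -0.894427
theta = arccos(-246/sqrt(75645)) = 153.4349 degrees

a·b = -246, theta = 153.4349 deg


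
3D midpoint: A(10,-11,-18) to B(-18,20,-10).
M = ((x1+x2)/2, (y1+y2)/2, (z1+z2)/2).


Mx = (10- 18)/2 = -4.0000
My = (-11+20)/2 = 4.5000
Mz = (-18- 10)/2 = -14.0000

M = (-4.0000, 4.5000, -14.0000)


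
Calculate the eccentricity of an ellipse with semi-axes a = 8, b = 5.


c = sqrt(64-25) = sqrt(39) = 6.2450
e = c/a = sqrt(39)/8 = 0.7806

e = 0.7806


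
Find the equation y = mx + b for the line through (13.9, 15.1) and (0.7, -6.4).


m = (-21.5)/(-13.2) = 1.6288
b = y1 - m*x1 = 15.1 - (-21.5*13.9)/(-13.2) = 15.1 - 22.6402 = -7.5402

y = 1.6288x - 7.5402


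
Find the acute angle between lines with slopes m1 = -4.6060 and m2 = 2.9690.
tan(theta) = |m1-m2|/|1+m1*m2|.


m1-m2 = -7.575
1+m1*m2 = -12.675214
tan(theta) = |-7.575/(-12.675214)| = 0.597623
theta = arctan(|-7.575/(-12.675214)|) = 30.8635 degrees (acute angle)

30.8635 degrees


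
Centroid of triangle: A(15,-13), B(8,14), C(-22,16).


Gx = (15+8- 22)/3 = 1/3 = 0.3333
Gy = (-13+14+16)/3 = 17/3 = 5.6667

G = (0.3333, 5.6667)


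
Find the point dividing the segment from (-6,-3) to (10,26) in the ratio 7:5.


Px = (7*10 + 5*(-6))/12 = 40/12 = 3.3333
Py = (7*26 + 5*(-3))/12 = 167/12 = 13.9167

P = (3.3333, 13.9167)


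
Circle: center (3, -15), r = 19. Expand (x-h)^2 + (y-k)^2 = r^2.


(x-3)^2 + (y+ 15)^2 = 19^2
D = -2h = -6, E = -2k = 30
F = h^2+k^2-r^2 = 9+225-361 = -127

x^2 + y^2 - 6x + 30y - 127 = 0


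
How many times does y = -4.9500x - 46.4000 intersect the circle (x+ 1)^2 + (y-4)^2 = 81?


Substitute y = -4.9500x - 46.4000: (x+ 1)^2 + (-4.9500x- 46.4000-4)^2 = 81
Expand to Ax^2 + Bx + C = 0, where b-k = -50.4
A = 1+m^2 = 25.5025
B = 2(m(b-k) - h) = 2(-4.9500*(-50.4) + 1) = 500.96
C = h^2 + (b-k)^2 - r^2 = 1 + 2540.16 - 81 = 2460.16
disc = B^2-4AC = 250960.9216 - 250960.9216 = 0
disc = 0

1 intersection point (tangent)


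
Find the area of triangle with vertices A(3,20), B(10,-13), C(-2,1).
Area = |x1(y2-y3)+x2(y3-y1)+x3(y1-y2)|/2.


3*(-13-1) = -42
10*(1-20) = -190
-2*(20+ 13) = -66
sum = -298
Area = |-298|/2 = 149.0000

149.0000 sq units


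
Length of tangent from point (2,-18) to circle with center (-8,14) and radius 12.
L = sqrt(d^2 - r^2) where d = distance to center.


d = sqrt((2+ 8)^2 + (-18-14)^2) = sqrt(100+1024) = 33.5261
L = sqrt(1124.0000 - 144) = sqrt(980.0000) = 31.3050

31.3050


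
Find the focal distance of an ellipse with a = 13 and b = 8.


c^2 = 13^2 - 8^2 = 169 - 64 = 105
c = sqrt(105) = 10.2470

c = 10.2470


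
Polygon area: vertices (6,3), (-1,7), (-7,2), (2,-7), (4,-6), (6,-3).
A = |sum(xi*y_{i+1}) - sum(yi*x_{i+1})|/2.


sum(xi*y_{i+1}) = 6*7 - 1*2 - 7*(-7) + 2*(-6) + 4*(-3) + 6*3 = 83
sum(yi*x_{i+1}) = 3*(-1) + 7*(-7) + 2*2 - 7*4 - 6*6 - 3*6 = -130
Area = |83 + 130|/2 = 213/2 = 106.5000

106.5000 sq units


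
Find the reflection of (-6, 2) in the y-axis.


Reflection rule for y-axis: (-x, y)
(-6, 2) -> (6, 2)

(6, 2)


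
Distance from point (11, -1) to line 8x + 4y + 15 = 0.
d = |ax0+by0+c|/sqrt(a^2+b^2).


|8*11 + 4*(-1) + 15| = |99| = 99
sqrt(64 + 16) = sqrt(80) = 8.9443
d = 99/sqrt(80) = 11.0685

11.0685


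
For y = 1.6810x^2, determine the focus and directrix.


a = 1.6810
1/(4a) = 0.1487
Focus = (0, 0.1487)
Directrix: y = -0.1487

Focus = (0, 0.1487), Directrix: y = -0.1487


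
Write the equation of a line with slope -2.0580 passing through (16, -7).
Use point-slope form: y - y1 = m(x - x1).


y + 7 = -2.0580(x - 16)
y = -2.0580x - 7 + 2.0580*16
y = -2.0580x + 25.9280

y = -2.0580x + 25.9280


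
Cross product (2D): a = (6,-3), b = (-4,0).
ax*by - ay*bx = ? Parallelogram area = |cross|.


cross = 6*0 + 3*(-4) = 0 - 12 = -12
Parallelogram area = |-12| = 12

cross = -12, parallelogram area = 12


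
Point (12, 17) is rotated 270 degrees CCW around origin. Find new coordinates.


cos(270) = 0, sin(270) = -1
x' = 12*0 - 17*(-1) = 17
y' = 12*(-1) + 17*0 = -12

(17, -12)


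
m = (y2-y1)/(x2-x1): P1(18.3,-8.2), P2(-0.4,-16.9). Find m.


dy = -16.9 + 8.2 = -8.7
dx = -0.4 - 18.3 = -18.7
m = -8.7/(-18.7) = 0.4652

m = 0.4652


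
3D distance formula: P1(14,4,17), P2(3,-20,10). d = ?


dx=-11, dy=-24, dz=-7
d = sqrt(121+576+49) = sqrt(746) = 27.3130

27.3130


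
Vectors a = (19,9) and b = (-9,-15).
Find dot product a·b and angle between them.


a·b = 19*(-9) + 9*(-15) = -171 - 135 = -306
|a| = sqrt(361+81) = 21.0238
|b| = sqrt(81+225) = 17.4929
cos(theta) = -306/(sqrt(442)*sqrt(306)) = -306/sqrt(135252) = -0.832050
theta = arccos(-306/sqrt(135252)) = 146.3099 degrees

a·b = -306, theta = 146.3099 deg


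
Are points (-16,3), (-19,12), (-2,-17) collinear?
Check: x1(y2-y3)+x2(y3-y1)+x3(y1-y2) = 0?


-16*(12+ 17) - 19*(-17-3) - 2*(3-12)
= -464 + 380 + 18 = -66

No, not collinear (determinant = -66)


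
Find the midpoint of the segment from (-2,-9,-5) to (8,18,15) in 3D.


Mx = (-2+8)/2 = 3.0000
My = (-9+18)/2 = 4.5000
Mz = (-5+15)/2 = 5.0000

M = (3.0000, 4.5000, 5.0000)


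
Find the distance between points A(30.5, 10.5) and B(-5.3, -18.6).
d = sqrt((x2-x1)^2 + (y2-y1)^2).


dx = -5.3 - 30.5 = -35.8
dy = -18.6 - 10.5 = -29.1
d = sqrt(1281.64 + 846.81) = sqrt(2128.45) = 46.1351

46.1351


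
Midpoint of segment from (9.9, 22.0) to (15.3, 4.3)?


Mx = (9.9 + 15.3)/2 = 25.2/2 = 12.6000
My = (22.0 + 4.3)/2 = 26.3/2 = 13.1500

(12.6000, 13.1500)


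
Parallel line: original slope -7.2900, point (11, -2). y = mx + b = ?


Parallel lines have equal slopes.
m2 = -7.2900
b2 = -2 + 7.2900*11 = 78.1900

y = -7.2900x + 78.1900


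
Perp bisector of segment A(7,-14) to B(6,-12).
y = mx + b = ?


Midpoint = (6.5, -13)
Slope of AB = dy/dx = 2/(-1) = -2.0000
Perp slope = -dx/dy = 1/2 = 0.5000
b = My - (perp slope)*Mx = -13 + (-1*6.5)/2 = -13 - 3.2500 = -16.2500

y = 0.5000x - 16.2500


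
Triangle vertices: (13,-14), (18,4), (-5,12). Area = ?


13*(4-12) = -104
18*(12+ 14) = 468
-5*(-14-4) = 90
sum = 454
Area = |454|/2 = 227.0000

227.0000 sq units


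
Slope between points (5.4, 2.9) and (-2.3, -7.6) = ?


dy = -7.6 - 2.9 = -10.5
dx = -2.3 - 5.4 = -7.7
m = -10.5/(-7.7) = 1.3636

m = 1.3636


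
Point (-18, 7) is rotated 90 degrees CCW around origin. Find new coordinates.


cos(90) = 0, sin(90) = 1
x' = -18*0 - 7*1 = -7
y' = -18*1 + 7*0 = -18

(-7, -18)


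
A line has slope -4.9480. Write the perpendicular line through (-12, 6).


Perpendicular slope = -1/m1 = -1/(-4.9480) = 0.2021
b2 = y0 - m2*x0 = 6 - 12/(-4.9480) = 6 + 2.4252 = 8.4252

y = 0.2021x + 8.4252


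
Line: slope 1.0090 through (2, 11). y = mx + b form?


y - 11 = 1.0090(x - 2)
y = 1.0090x + 11 - 1.0090*2
y = 1.0090x + 8.9820

y = 1.0090x + 8.9820


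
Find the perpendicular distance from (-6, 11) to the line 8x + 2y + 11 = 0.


|8*(-6) + 2*11 + 11| = |-15| = 15
sqrt(64 + 4) = sqrt(68) = 8.2462
d = 15/sqrt(68) = 1.8190

1.8190


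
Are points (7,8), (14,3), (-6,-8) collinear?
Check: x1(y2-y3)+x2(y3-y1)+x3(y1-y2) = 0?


7*(3+ 8) + 14*(-8-8) - 6*(8-3)
= 77 - 224 - 30 = -177

No, not collinear (determinant = -177)


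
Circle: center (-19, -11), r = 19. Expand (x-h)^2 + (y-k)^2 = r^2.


(x+ 19)^2 + (y+ 11)^2 = 19^2
D = -2h = 38, E = -2k = 22
F = h^2+k^2-r^2 = 361+121-361 = 121

x^2 + y^2 + 38x + 22y + 121 = 0


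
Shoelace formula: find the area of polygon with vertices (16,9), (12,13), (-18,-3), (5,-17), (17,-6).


sum(xi*y_{i+1}) = 16*13 + 12*(-3) - 18*(-17) + 5*(-6) + 17*9 = 601
sum(yi*x_{i+1}) = 9*12 + 13*(-18) - 3*5 - 17*17 - 6*16 = -526
Area = |601 + 526|/2 = 1127/2 = 563.5000

563.5000 sq units


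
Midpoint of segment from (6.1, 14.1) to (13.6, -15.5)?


Mx = (6.1 + 13.6)/2 = 19.7/2 = 9.8500
My = (14.1 - 15.5)/2 = -1.4/2 = -0.7000

(9.8500, -0.7000)


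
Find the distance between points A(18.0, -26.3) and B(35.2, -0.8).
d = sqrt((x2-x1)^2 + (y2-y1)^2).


dx = 35.2 - 18.0 = 17.2
dy = -0.8 + 26.3 = 25.5
d = sqrt(295.84 + 650.25) = sqrt(946.09) = 30.7586

30.7586


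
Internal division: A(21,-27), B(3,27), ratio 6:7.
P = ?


Px = (6*3 + 7*21)/13 = 165/13 = 12.6923
Py = (6*27 + 7*(-27))/13 = -27/13 = -2.0769

P = (12.6923, -2.0769)


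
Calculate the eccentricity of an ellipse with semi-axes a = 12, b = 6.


c = sqrt(144-36) = sqrt(108) = 10.3923
e = c/a = sqrt(108)/12 = 0.8660

e = 0.8660


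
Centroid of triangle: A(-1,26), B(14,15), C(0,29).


Gx = (-1+14+0)/3 = 13/3 = 4.3333
Gy = (26+15+29)/3 = 70/3 = 23.3333

G = (4.3333, 23.3333)


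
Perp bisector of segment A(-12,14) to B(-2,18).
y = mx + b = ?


Midpoint = (-7, 16)
Slope of AB = dy/dx = 4/10 = 0.4000
Perp slope = -dx/dy = -10/4 = -2.5000
b = My - (perp slope)*Mx = 16 + (10*(-7))/4 = 16 - 17.5000 = -1.5000

y = -2.5000x - 1.5000


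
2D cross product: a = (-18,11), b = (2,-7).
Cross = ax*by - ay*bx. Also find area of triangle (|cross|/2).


cross = -18*(-7) - 11*2 = 126 - 22 = 104
Triangle area = |104|/2 = 104/2 = 52.0000

cross = 104, triangle area = 52.0000


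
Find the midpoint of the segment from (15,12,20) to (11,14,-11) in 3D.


Mx = (15+11)/2 = 13.0000
My = (12+14)/2 = 13.0000
Mz = (20- 11)/2 = 4.5000

M = (13.0000, 13.0000, 4.5000)


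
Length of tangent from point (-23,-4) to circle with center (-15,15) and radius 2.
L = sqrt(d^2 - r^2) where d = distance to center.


d = sqrt((-23+ 15)^2 + (-4-15)^2) = sqrt(64+361) = 20.6155
L = sqrt(425.0000 - 4) = sqrt(421.0000) = 20.5183

20.5183


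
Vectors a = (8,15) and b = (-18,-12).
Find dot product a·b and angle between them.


a·b = 8*(-18) + 15*(-12) = -144 - 180 = -324
|a| = sqrt(64+225) = 17.0000
|b| = sqrt(324+144) = 21.6333
cos(theta) = -324/(sqrt(289)*sqrt(468)) = -324/sqrt(135252) = -0.880994
theta = arccos(-324/sqrt(135252)) = 151.7626 degrees

a·b = -324, theta = 151.7626 deg


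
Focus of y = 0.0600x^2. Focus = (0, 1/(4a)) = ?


a = 0.0600
4a = 0.2400
focus = (0, 1/0.2400) = (0, 4.1667)

Focus = (0, 4.1667)


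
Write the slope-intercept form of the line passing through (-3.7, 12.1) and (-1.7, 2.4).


m = (-9.7)/(2.0) = -4.8500
b = y1 - m*x1 = 12.1 - (-9.7*(-3.7))/(2.0) = 12.1 - 17.9450 = -5.8450

y = -4.8500x - 5.8450


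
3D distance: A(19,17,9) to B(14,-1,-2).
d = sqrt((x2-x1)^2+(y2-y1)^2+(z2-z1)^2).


dx=-5, dy=-18, dz=-11
d = sqrt(25+324+121) = sqrt(470) = 21.6795

21.6795


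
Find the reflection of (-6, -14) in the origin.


Reflection rule for origin: (-x, -y)
(-6, -14) -> (6, 14)

(6, 14)


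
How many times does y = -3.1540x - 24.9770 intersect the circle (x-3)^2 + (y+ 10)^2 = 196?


Substitute y = -3.1540x - 24.9770: (x-3)^2 + (-3.1540x- 24.9770+ 10)^2 = 196
Expand to Ax^2 + Bx + C = 0, where b-k = -14.977
A = 1+m^2 = 10.947716
B = 2(m(b-k) - h) = 2(-3.1540*(-14.977) - 3) = 88.474916
C = h^2 + (b-k)^2 - r^2 = 9 + 224.310529 - 196 = 37.310529
disc = B^2-4AC = 7827.8108 - 1633.8603 = 6193.9505
disc > 0

2 intersection points


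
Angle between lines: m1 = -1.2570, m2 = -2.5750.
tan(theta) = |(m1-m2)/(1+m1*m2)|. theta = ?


m1-m2 = 1.318
1+m1*m2 = 4.236775
tan(theta) = |1.318/4.236775| = 0.311086
theta = arctan(|1.318/4.236775|) = 17.2802 degrees (acute angle)

17.2802 degrees


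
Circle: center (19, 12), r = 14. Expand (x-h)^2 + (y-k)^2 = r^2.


(x-19)^2 + (y-12)^2 = 14^2
D = -2h = -38, E = -2k = -24
F = h^2+k^2-r^2 = 361+144-196 = 309

x^2 + y^2 - 38x - 24y + 309 = 0


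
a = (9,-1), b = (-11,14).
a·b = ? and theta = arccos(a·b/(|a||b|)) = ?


a·b = 9*(-11) - 1*14 = -99 - 14 = -113
|a| = sqrt(81+1) = 9.0554
|b| = sqrt(121+196) = 17.8045
cos(theta) = -113/(sqrt(82)*sqrt(317)) = -113/sqrt(25994) = -0.700877
theta = arccos(-113/sqrt(25994)) = 134.4974 degrees

a·b = -113, theta = 134.4974 deg


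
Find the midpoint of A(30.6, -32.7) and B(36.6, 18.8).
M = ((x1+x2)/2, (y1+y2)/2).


Mx = (30.6 + 36.6)/2 = 67.2/2 = 33.6000
My = (-32.7 + 18.8)/2 = -13.9/2 = -6.9500

(33.6000, -6.9500)


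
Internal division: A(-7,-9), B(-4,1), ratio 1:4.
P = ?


Px = (1*(-4) + 4*(-7))/5 = -32/5 = -6.4000
Py = (1*1 + 4*(-9))/5 = -35/5 = -7.0000

P = (-6.4000, -7.0000)


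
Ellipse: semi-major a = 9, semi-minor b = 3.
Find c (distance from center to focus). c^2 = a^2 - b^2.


c^2 = 9^2 - 3^2 = 81 - 9 = 72
c = sqrt(72) = 8.4853

c = 8.4853


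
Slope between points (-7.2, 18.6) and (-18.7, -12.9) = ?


dy = -12.9 - 18.6 = -31.5
dx = -18.7 + 7.2 = -11.5
m = -31.5/(-11.5) = 2.7391

m = 2.7391


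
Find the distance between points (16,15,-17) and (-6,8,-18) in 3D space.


dx=-22, dy=-7, dz=-1
d = sqrt(484+49+1) = sqrt(534) = 23.1084

23.1084


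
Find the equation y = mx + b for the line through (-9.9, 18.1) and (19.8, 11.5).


m = (-6.6)/(29.7) = -0.2222
b = y1 - m*x1 = 18.1 - (-6.6*(-9.9))/(29.7) = 18.1 - 2.2000 = 15.9000

y = -0.2222x + 15.9000


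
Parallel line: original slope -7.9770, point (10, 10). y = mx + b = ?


Parallel lines have equal slopes.
m2 = -7.9770
b2 = 10 + 7.9770*10 = 89.7700

y = -7.9770x + 89.7700


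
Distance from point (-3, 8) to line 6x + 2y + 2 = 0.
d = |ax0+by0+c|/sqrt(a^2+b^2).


|6*(-3) + 2*8 + 2| = |0| = 0
sqrt(36 + 4) = sqrt(40) = 6.3246
d = 0/sqrt(40) = 0

0


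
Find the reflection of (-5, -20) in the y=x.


Reflection rule for y=x: (y, x)
(-5, -20) -> (-20, -5)

(-20, -5)


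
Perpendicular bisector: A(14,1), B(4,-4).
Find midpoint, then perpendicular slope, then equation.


Midpoint = (9, -1.5)
Slope of AB = dy/dx = -5/(-10) = 0.5000
Perp slope = -dx/dy = -10/5 = -2.0000
b = My - (perp slope)*Mx = -1.5 + (-10*9)/(-5) = -1.5 + 18.0000 = 16.5000

y = -2.0000x + 16.5000


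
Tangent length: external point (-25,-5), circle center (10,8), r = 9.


d = sqrt((-25-10)^2 + (-5-8)^2) = sqrt(1225+169) = 37.3363
L = sqrt(1394.0000 - 81) = sqrt(1313.0000) = 36.2353

36.2353


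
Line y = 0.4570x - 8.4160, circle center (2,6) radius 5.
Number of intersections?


Substitute y = 0.4570x - 8.4160: (x-2)^2 + (0.4570x- 8.4160-6)^2 = 25
Expand to Ax^2 + Bx + C = 0, where b-k = -14.416
A = 1+m^2 = 1.208849
B = 2(m(b-k) - h) = 2(0.4570*(-14.416) - 2) = -17.176224
C = h^2 + (b-k)^2 - r^2 = 4 + 207.821056 - 25 = 186.821056
disc = B^2-4AC = 295.0227 - 903.3538 = -608.3311
disc < 0

0 intersection points


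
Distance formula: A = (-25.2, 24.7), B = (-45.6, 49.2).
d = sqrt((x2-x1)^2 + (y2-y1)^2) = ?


dx = -45.6 + 25.2 = -20.4
dy = 49.2 - 24.7 = 24.5
d = sqrt(416.16 + 600.25) = sqrt(1016.41) = 31.8812

31.8812


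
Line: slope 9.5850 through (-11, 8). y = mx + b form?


y - 8 = 9.5850(x + 11)
y = 9.5850x + 8 - 9.5850*(-11)
y = 9.5850x + 113.4350

y = 9.5850x + 113.4350


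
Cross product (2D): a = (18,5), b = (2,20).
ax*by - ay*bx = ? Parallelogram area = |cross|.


cross = 18*20 - 5*2 = 360 - 10 = 350
Parallelogram area = |350| = 350

cross = 350, parallelogram area = 350


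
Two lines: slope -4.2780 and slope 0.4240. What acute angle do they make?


m1-m2 = -4.702
1+m1*m2 = -0.813872
tan(theta) = |-4.702/(-0.813872)| = 5.777321
theta = arctan(|-4.702/(-0.813872)|) = 80.1799 degrees (acute angle)

80.1799 degrees


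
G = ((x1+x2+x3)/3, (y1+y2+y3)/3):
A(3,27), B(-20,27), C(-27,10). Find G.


Gx = (3- 20- 27)/3 = -44/3 = -14.6667
Gy = (27+27+10)/3 = 64/3 = 21.3333

G = (-14.6667, 21.3333)


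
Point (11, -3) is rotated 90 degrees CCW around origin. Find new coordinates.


cos(90) = 0, sin(90) = 1
x' = 11*0 + 3*1 = 3
y' = 11*1 - 3*0 = 11

(3, 11)


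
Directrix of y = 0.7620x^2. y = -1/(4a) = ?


a = 0.7620
1/(4a) = 0.3281
directrix: y = -0.3281 = -0.3281

y = -0.3281


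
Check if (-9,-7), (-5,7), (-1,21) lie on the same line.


-9*(7-21) - 5*(21+ 7) - 1*(-7-7)
= 126 - 140 + 14 = 0

Yes, collinear (determinant = 0)


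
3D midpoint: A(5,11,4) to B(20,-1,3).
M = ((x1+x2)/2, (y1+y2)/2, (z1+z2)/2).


Mx = (5+20)/2 = 12.5000
My = (11- 1)/2 = 5.0000
Mz = (4+3)/2 = 3.5000

M = (12.5000, 5.0000, 3.5000)


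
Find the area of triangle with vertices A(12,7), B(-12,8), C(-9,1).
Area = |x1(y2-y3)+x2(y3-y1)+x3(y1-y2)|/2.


12*(8-1) = 84
-12*(1-7) = 72
-9*(7-8) = 9
sum = 165
Area = |165|/2 = 82.5000

82.5000 sq units


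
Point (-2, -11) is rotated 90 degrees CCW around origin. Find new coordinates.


cos(90) = 0, sin(90) = 1
x' = -2*0 + 11*1 = 11
y' = -2*1 - 11*0 = -2

(11, -2)


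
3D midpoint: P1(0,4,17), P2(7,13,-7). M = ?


Mx = (0+7)/2 = 3.5000
My = (4+13)/2 = 8.5000
Mz = (17- 7)/2 = 5.0000

M = (3.5000, 8.5000, 5.0000)


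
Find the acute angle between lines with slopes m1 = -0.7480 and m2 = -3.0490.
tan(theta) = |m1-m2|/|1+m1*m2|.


m1-m2 = 2.301
1+m1*m2 = 3.280652
tan(theta) = |2.301/3.280652| = 0.701385
theta = arctan(|2.301/3.280652|) = 35.0452 degrees (acute angle)

35.0452 degrees


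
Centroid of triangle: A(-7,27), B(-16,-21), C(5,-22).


Gx = (-7- 16+5)/3 = -18/3 = -6.0000
Gy = (27- 21- 22)/3 = -16/3 = -5.3333

G = (-6.0000, -5.3333)


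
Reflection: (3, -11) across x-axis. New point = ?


Reflection rule for x-axis: (x, -y)
(3, -11) -> (3, 11)

(3, 11)


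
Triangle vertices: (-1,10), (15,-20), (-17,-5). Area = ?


-1*(-20+ 5) = 15
15*(-5-10) = -225
-17*(10+ 20) = -510
sum = -720
Area = |-720|/2 = 360.0000

360.0000 sq units


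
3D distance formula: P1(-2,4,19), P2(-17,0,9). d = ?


dx=-15, dy=-4, dz=-10
d = sqrt(225+16+100) = sqrt(341) = 18.4662

18.4662


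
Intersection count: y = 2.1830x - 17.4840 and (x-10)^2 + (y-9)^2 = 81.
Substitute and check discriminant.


Substitute y = 2.1830x - 17.4840: (x-10)^2 + (2.1830x- 17.4840-9)^2 = 81
Expand to Ax^2 + Bx + C = 0, where b-k = -26.484
A = 1+m^2 = 5.765489
B = 2(m(b-k) - h) = 2(2.1830*(-26.484) - 10) = -135.629144
C = h^2 + (b-k)^2 - r^2 = 100 + 701.402256 - 81 = 720.402256
disc = B^2-4AC = 18395.2647 - 16613.8851 = 1781.3796
disc > 0

2 intersection points


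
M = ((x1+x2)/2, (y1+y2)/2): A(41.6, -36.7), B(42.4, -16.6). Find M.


Mx = (41.6 + 42.4)/2 = 84.0/2 = 42.0000
My = (-36.7 - 16.6)/2 = -53.3/2 = -26.6500

(42.0000, -26.6500)


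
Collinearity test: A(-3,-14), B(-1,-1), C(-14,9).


-3*(-1-9) - 1*(9+ 14) - 14*(-14+ 1)
= 30 - 23 + 182 = 189

No, not collinear (determinant = 189)


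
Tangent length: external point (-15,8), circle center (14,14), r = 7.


d = sqrt((-15-14)^2 + (8-14)^2) = sqrt(841+36) = 29.6142
L = sqrt(877.0000 - 49) = sqrt(828.0000) = 28.7750

28.7750


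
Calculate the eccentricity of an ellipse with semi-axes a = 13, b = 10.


c = sqrt(169-100) = sqrt(69) = 8.3066
e = c/a = sqrt(69)/13 = 0.6390

e = 0.6390


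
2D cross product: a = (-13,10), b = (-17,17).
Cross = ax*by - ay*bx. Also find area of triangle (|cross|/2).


cross = -13*17 - 10*(-17) = -221 + 170 = -51
Triangle area = |-51|/2 = 51/2 = 25.5000

cross = -51, triangle area = 25.5000


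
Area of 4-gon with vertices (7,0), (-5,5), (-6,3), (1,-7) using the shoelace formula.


sum(xi*y_{i+1}) = 7*5 - 5*3 - 6*(-7) + 1*0 = 62
sum(yi*x_{i+1}) = 0*(-5) + 5*(-6) + 3*1 - 7*7 = -76
Area = |62 + 76|/2 = 138/2 = 69.0000

69.0000 sq units


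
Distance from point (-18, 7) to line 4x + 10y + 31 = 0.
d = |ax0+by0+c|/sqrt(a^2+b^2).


|4*(-18) + 10*7 + 31| = |29| = 29
sqrt(16 + 100) = sqrt(116) = 10.7703
d = 29/sqrt(116) = 2.6926

2.6926


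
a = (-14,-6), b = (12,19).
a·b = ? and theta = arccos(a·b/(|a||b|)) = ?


a·b = -14*12 - 6*19 = -168 - 114 = -282
|a| = sqrt(196+36) = 15.2315
|b| = sqrt(144+361) = 22.4722
cos(theta) = -282/(sqrt(232)*sqrt(505)) = -282/sqrt(117160) = -0.823871
theta = arccos(-282/sqrt(117160)) = 145.4742 degrees

a·b = -282, theta = 145.4742 deg


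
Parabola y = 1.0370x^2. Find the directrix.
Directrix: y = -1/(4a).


a = 1.0370
1/(4a) = 0.2411
directrix: y = -0.2411 = -0.2411

y = -0.2411


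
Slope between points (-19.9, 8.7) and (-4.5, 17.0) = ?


dy = 17.0 - 8.7 = 8.3
dx = -4.5 + 19.9 = 15.4
m = 8.3/15.4 = 0.5390

m = 0.5390


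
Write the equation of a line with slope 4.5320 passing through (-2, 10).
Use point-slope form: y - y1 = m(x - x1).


y - 10 = 4.5320(x + 2)
y = 4.5320x + 10 - 4.5320*(-2)
y = 4.5320x + 19.0640

y = 4.5320x + 19.0640


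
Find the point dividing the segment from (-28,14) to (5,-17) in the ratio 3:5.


Px = (3*5 + 5*(-28))/8 = -125/8 = -15.6250
Py = (3*(-17) + 5*14)/8 = 19/8 = 2.3750

P = (-15.6250, 2.3750)


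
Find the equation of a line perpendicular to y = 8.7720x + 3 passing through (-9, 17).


Perpendicular slope = -1/m1 = -1/8.7720 = -0.1140
b2 = y0 - m2*x0 = 17 - 9/8.7720 = 17 - 1.0260 = 15.9740

y = -0.1140x + 15.9740


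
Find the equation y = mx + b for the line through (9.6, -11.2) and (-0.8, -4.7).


m = (6.5)/(-10.4) = -0.6250
b = y1 - m*x1 = -11.2 - (6.5*9.6)/(-10.4) = -11.2 + 6.0000 = -5.2000

y = -0.6250x - 5.2000


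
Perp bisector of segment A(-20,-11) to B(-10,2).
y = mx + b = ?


Midpoint = (-15, -4.5)
Slope of AB = dy/dx = 13/10 = 1.3000
Perp slope = -dx/dy = -10/13 = -0.7692
b = My - (perp slope)*Mx = -4.5 + (10*(-15))/13 = -4.5 - 11.5385 = -16.0385

y = -0.7692x - 16.0385


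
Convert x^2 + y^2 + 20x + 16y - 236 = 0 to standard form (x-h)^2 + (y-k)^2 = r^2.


h = -D/2 = -20/2 = -10
k = -E/2 = -16/2 = -8
r^2 = h^2 + k^2 - F = 100 + 64 + 236 = 400
r = 20

Center (-10, -8), radius = 20


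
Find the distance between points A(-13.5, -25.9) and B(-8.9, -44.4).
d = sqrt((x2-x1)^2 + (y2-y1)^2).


dx = -8.9 + 13.5 = 4.6
dy = -44.4 + 25.9 = -18.5
d = sqrt(21.16 + 342.25) = sqrt(363.41) = 19.0633

19.0633


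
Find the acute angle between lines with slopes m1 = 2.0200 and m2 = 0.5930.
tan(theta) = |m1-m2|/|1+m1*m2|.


m1-m2 = 1.427
1+m1*m2 = 2.19786
tan(theta) = |1.427/2.19786| = 0.649268
theta = arctan(|1.427/2.19786|) = 32.9944 degrees (acute angle)

32.9944 degrees


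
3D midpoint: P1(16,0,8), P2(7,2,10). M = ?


Mx = (16+7)/2 = 11.5000
My = (0+2)/2 = 1.0000
Mz = (8+10)/2 = 9.0000

M = (11.5000, 1.0000, 9.0000)


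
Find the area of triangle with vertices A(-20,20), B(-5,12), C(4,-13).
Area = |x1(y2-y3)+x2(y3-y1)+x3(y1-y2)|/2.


-20*(12+ 13) = -500
-5*(-13-20) = 165
4*(20-12) = 32
sum = -303
Area = |-303|/2 = 151.5000

151.5000 sq units


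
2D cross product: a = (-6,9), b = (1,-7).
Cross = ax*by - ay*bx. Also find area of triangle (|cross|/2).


cross = -6*(-7) - 9*1 = 42 - 9 = 33
Triangle area = |33|/2 = 33/2 = 16.5000

cross = 33, triangle area = 16.5000


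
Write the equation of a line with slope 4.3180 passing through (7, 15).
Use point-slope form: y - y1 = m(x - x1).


y - 15 = 4.3180(x - 7)
y = 4.3180x + 15 - 4.3180*7
y = 4.3180x - 15.2260

y = 4.3180x - 15.2260


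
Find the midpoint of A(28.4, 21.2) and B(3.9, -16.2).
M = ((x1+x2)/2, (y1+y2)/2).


Mx = (28.4 + 3.9)/2 = 32.3/2 = 16.1500
My = (21.2 - 16.2)/2 = 5.0/2 = 2.5000

(16.1500, 2.5000)


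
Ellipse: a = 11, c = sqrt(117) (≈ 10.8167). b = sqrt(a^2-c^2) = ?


b^2 = 11^2 - (sqrt(117))^2 = 121 - 117 = 4
b = sqrt(4) = 2

b = 2


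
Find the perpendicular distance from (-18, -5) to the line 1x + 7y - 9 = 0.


|1*(-18) + 7*(-5) - 9| = |-62| = 62
sqrt(1 + 49) = sqrt(50) = 7.0711
d = 62/sqrt(50) = 8.7681

8.7681


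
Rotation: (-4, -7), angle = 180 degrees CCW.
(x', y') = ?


cos(180) = -1, sin(180) = 0
x' = -4*(-1) + 7*0 = 4
y' = -4*0 - 7*(-1) = 7

(4, 7)


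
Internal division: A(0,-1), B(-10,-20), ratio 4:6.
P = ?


Px = (4*(-10) + 6*0)/10 = -40/10 = -4.0000
Py = (4*(-20) + 6*(-1))/10 = -86/10 = -8.6000

P = (-4.0000, -8.6000)


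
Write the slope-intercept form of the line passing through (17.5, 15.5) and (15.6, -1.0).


m = (-16.5)/(-1.9) = 8.6842
b = y1 - m*x1 = 15.5 - (-16.5*17.5)/(-1.9) = 15.5 - 151.9737 = -136.4737

y = 8.6842x - 136.4737


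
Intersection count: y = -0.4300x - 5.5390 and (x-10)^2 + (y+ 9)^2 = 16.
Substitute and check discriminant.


Substitute y = -0.4300x - 5.5390: (x-10)^2 + (-0.4300x- 5.5390+ 9)^2 = 16
Expand to Ax^2 + Bx + C = 0, where b-k = 3.461
A = 1+m^2 = 1.1849
B = 2(m(b-k) - h) = 2(-0.4300*3.461 - 10) = -22.97646
C = h^2 + (b-k)^2 - r^2 = 100 + 11.978521 - 16 = 95.978521
disc = B^2-4AC = 527.9177 - 454.8998 = 73.0179
disc > 0

2 intersection points


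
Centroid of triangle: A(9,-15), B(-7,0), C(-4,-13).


Gx = (9- 7- 4)/3 = -2/3 = -0.6667
Gy = (-15+0- 13)/3 = -28/3 = -9.3333

G = (-0.6667, -9.3333)
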